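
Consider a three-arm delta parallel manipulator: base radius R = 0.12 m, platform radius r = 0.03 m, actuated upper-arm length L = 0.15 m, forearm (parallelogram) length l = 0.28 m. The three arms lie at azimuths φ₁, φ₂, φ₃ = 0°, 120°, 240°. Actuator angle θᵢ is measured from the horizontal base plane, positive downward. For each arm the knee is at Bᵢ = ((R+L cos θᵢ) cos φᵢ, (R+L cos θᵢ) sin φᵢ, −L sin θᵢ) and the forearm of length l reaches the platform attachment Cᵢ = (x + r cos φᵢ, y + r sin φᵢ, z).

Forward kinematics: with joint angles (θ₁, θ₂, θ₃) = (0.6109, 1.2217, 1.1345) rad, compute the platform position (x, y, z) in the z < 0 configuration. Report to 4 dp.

O1 = (0.2129·cos0.0°, 0.2129·sin0.0°, -0.0860) = (0.2129, 0.0000, -0.0860)
O2 = (0.1413·cos120.0°, 0.1413·sin120.0°, -0.1410) = (-0.0707, 0.1224, -0.1410)
arm 3 at φ=240.0°: ρ3 = 0.1534;  O3 = (-0.0767, -0.1328, -0.1359)
eliminate P² terms by subtracting sphere 1 from 2 and 3
[-0.5670 0.2448 -0.1098]·P = -0.0129;  [-0.5791 -0.2657 -0.0998]·P = -0.0107
det = 0.2924;  x = 0.0207+-0.1833z,  y = -0.0047+0.0239z
into |P−O₁|² = l²: 1.0342z² + 0.2423z + -0.0340 = 0;  Δ = 0.1995;  z = -0.3331 or 0.0988 → z<0 root = -0.3331
x = 0.0817, y = -0.0127

(0.0817, -0.0127, -0.3331)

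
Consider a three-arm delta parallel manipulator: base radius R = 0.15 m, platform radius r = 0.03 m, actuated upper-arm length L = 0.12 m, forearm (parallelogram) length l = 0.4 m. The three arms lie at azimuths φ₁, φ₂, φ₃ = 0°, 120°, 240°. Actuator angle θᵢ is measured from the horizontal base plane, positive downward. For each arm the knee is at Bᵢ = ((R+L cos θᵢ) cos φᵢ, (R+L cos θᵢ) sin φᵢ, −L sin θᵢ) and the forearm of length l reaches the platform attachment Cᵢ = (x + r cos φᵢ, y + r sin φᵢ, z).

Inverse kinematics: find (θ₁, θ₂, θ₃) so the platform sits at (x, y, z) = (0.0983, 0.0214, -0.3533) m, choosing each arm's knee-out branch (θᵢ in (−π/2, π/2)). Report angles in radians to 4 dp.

θ₁ = -0.1745, θ₂ = 0.5236, θ₃ = 0.6980

rotate P by −φ1: (0.0983, 0.0214, -0.3533)
  A cos θ + B sin θ = C:  0.0217·cos θ + -0.3533·sin θ = 0.0827
  √(A²+B²)=0.3540;  θ1 = -1.5095+1.3350 ≈ -0.1745
arm 2 (φ=120.0°): x'=-0.0306, y'=-0.0958
  A=0.1506, B=-0.3533, C=(l²−L²−A²−y'²−z²)/(2L)=-0.0462
  γ=atan2(-0.3533,0.1506)=-1.1678;  ψ=arccos(-0.1203)=1.6914;  θ2=γ+ψ≈0.5236
rotate P by −φ3: (-0.0677, 0.0744, -0.3533)
  e−x'=0.1877;  (l²−L²−(e−x')²−y'²−z²)/2L = -0.0833
  θ3 = atan2(B,A) + arccos(C/0.4001) = 0.6980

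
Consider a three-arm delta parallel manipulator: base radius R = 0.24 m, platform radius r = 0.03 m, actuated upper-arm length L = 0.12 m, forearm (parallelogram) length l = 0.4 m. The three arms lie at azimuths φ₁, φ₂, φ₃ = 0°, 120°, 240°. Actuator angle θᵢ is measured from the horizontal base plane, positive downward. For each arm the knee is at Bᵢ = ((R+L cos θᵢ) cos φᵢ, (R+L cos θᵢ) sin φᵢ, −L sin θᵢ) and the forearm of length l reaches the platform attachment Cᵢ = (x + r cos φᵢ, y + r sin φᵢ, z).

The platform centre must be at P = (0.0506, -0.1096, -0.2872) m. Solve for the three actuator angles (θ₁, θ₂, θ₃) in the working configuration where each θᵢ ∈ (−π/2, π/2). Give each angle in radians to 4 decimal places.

φ1=0.0° → target in arm frame (0.0506, -0.1096)
  e−x'=0.1594;  (l²−L²−(e−x')²−y'²−z²)/2L = 0.1071
  γ=atan2(-0.2872,0.1594)=-1.0641;  ψ=arccos(0.3260)=1.2388;  θ1=γ+ψ≈0.1747
rotate P by −φ2: (-0.1202, 0.0110, -0.2872)
  A=0.3302, B=-0.2872, C=(l²−L²−A²−y'²−z²)/(2L)=-0.1919
  γ=atan2(-0.2872,0.3302)=-0.7158;  ψ=arccos(-0.4384)=2.0246;  θ2=γ+ψ≈1.3088
rotate P by −φ3: (0.0696, 0.0986, -0.2872)
  A cos θ + B sin θ = C:  0.1404·cos θ + -0.2872·sin θ = 0.1403
  √(A²+B²)=0.3197;  θ3 = -1.1161+1.1163 ≈ 0.0001

θ₁ = 0.1747, θ₂ = 1.3088, θ₃ = 0.0001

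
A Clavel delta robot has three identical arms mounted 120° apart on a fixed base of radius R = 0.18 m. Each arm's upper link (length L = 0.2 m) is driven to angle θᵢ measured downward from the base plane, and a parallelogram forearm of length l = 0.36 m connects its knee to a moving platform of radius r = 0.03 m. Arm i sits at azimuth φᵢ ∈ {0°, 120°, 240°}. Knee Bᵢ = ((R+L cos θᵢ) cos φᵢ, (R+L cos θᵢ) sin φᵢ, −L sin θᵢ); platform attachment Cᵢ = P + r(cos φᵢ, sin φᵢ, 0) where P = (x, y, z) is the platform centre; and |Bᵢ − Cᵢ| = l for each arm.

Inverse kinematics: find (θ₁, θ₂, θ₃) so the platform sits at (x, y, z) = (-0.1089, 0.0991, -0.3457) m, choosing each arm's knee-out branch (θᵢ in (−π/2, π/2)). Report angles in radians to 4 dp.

φ1=0.0° → target in arm frame (-0.1089, 0.0991)
  A=0.2589, B=-0.3457, C=(l²−L²−A²−y'²−z²)/(2L)=-0.2669
  √(A²+B²)=0.4319;  θ1 = -0.9280+2.2369 ≈ 1.3089
arm 2 (φ=120.0°): x'=0.1403, y'=0.0448
  A cos θ + B sin θ = C:  0.0097·cos θ + -0.3457·sin θ = -0.0800
  √(A²+B²)=0.3458;  θ2 = -1.5427+1.8043 ≈ 0.2616
φ3=240.0° → target in arm frame (-0.0314, -0.1439)
  e−x'=0.1814;  (l²−L²−(e−x')²−y'²−z²)/2L = -0.2088
  √(A²+B²)=0.3904;  θ3 = -1.0876+2.1350 ≈ 1.0474

θ₁ = 1.3089, θ₂ = 0.2616, θ₃ = 1.0474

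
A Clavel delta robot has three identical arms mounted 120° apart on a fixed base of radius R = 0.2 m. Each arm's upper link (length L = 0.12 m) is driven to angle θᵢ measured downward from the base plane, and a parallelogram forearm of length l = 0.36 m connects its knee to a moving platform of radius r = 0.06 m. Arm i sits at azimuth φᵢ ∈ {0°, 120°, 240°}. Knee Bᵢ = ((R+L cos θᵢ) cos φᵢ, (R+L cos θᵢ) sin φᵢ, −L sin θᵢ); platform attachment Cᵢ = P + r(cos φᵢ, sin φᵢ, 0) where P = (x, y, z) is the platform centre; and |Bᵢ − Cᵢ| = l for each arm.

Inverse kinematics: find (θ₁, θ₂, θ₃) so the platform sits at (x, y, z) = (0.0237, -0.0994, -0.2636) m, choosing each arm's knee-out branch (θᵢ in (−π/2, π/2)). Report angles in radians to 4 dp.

θ₁ = 0.0870, θ₂ = 0.8726, θ₃ = -0.3489

rotate P by −φ1: (0.0237, -0.0994, -0.2636)
  e−x'=0.1163;  (l²−L²−(e−x')²−y'²−z²)/2L = 0.0930
  √(A²+B²)=0.2881;  θ1 = -1.1553+1.2423 ≈ 0.0870
arm 2 (φ=120.0°): x'=-0.0979, y'=0.0292
  A cos θ + B sin θ = C:  0.2379·cos θ + -0.2636·sin θ = -0.0490
  θ2 = atan2(B,A) + arccos(C/0.3551) = 0.8726
φ3=240.0° → target in arm frame (0.0742, 0.0702)
  A cos θ + B sin θ = C:  0.0658·cos θ + -0.2636·sin θ = 0.1519
  √(A²+B²)=0.2717;  θ3 = -1.3263+0.9774 ≈ -0.3489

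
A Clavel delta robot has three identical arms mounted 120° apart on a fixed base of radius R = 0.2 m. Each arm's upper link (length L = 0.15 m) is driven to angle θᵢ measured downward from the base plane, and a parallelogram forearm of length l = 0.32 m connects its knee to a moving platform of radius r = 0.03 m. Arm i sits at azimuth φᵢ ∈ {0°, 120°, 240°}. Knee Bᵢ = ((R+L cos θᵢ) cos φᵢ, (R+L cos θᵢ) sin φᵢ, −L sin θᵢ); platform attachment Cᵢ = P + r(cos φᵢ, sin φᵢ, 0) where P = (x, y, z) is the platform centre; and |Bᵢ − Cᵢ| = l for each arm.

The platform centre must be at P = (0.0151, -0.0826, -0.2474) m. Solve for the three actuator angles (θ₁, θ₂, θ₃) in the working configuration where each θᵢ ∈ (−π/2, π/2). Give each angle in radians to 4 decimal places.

θ₁ = 0.6983, θ₂ = 1.2213, θ₃ = 0.3491

arm 1 (φ=0.0°): x'=0.0151, y'=-0.0826
  e−x'=0.1549;  (l²−L²−(e−x')²−y'²−z²)/2L = -0.0404
  θ1 = atan2(B,A) + arccos(C/0.2919) = 0.6983
rotate P by −φ2: (-0.0791, 0.0282, -0.2474)
  A cos θ + B sin θ = C:  0.2491·cos θ + -0.2474·sin θ = -0.1472
  θ2 = atan2(B,A) + arccos(C/0.3511) = 1.2213
φ3=240.0° → target in arm frame (0.0640, 0.0544)
  A=0.1060, B=-0.2474, C=(l²−L²−A²−y'²−z²)/(2L)=0.0150
  √(A²+B²)=0.2692;  θ3 = -1.1659+1.5151 ≈ 0.3491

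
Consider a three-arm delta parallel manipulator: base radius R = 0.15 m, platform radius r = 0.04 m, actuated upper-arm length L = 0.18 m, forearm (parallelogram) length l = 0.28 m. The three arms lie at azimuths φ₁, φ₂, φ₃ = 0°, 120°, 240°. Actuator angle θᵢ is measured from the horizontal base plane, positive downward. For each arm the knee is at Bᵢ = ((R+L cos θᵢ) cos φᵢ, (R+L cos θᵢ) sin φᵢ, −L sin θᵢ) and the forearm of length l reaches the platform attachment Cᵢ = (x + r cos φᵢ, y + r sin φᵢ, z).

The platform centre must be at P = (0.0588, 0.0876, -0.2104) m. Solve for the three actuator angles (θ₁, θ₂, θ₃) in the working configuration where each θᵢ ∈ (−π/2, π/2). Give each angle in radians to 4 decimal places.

θ₁ = 0.3488, θ₂ = 0.4363, θ₃ = 1.2216

φ1=0.0° → target in arm frame (0.0588, 0.0876)
  A=0.0512, B=-0.2104, C=(l²−L²−A²−y'²−z²)/(2L)=-0.0238
  θ1 = atan2(B,A) + arccos(C/0.2165) = 0.3488
φ2=120.0° → target in arm frame (0.0465, -0.0947)
  e−x'=0.0635;  (l²−L²−(e−x')²−y'²−z²)/2L = -0.0313
  √(A²+B²)=0.2198;  θ2 = -1.2775+1.7138 ≈ 0.4363
rotate P by −φ3: (-0.1053, 0.0071, -0.2104)
  A=0.2153, B=-0.2104, C=(l²−L²−A²−y'²−z²)/(2L)=-0.1240
  θ3 = atan2(B,A) + arccos(C/0.3010) = 1.2216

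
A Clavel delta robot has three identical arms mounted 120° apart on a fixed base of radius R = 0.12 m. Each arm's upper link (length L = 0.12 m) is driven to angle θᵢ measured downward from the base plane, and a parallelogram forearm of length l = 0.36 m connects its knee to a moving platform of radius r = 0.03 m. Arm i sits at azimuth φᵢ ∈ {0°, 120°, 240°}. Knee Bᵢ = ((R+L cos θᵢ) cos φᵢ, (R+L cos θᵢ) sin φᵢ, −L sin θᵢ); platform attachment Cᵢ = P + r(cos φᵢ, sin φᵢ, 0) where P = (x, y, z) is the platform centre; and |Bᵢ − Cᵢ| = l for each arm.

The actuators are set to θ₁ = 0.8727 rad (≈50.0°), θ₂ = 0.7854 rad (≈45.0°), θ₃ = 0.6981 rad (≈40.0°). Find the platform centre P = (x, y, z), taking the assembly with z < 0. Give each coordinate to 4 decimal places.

(-0.0208, -0.0118, -0.3987)

centre 1 = (0.1671·cos0.0°, 0.1671·sin0.0°, -0.0919) = (0.1671, 0.0000, -0.0919)
centre 2 = (0.1749·cos120.0°, 0.1749·sin120.0°, -0.0849) = (-0.0874, 0.1514, -0.0849)
arm 3 at φ=240.0°: ρ3 = 0.1819;  centre 3 = (-0.0910, -0.1576, -0.0771)
eliminate P² terms by subtracting sphere 1 from 2 and 3
plane₁₂: -0.5091x+0.3029y+0.0142z = 0.0014
Cramer: x(z) = -0.0039+0.0424z;  y(z) = -0.0020+0.0245z
quadratic in z: (1.0024)z²+(0.1693)z+(-0.0919)=0, √Δ=0.6301 → z ∈ {-0.3987, 0.2299}; z = -0.3987 (taking z<0)
x = -0.0208, y = -0.0118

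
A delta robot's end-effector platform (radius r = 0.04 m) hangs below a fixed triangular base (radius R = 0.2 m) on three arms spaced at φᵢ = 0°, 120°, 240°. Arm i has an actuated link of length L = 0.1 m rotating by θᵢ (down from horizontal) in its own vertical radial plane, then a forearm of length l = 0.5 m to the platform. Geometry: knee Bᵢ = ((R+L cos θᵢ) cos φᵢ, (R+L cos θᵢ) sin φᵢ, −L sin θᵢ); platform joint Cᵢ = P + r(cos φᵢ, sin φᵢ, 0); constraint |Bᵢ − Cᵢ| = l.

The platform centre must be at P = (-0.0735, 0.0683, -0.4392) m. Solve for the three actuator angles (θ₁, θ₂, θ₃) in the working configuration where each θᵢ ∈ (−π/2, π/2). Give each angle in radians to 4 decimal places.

θ₁ = 0.6104, θ₂ = -0.3495, θ₃ = 0.3487

φ1=0.0° → target in arm frame (-0.0735, 0.0683)
  e−x'=0.2335;  (l²−L²−(e−x')²−y'²−z²)/2L = -0.0604
  √(A²+B²)=0.4974;  θ1 = -1.0822+1.6926 ≈ 0.6104
arm 2 (φ=120.0°): x'=0.0959, y'=0.0295
  A=0.0641, B=-0.4392, C=(l²−L²−A²−y'²−z²)/(2L)=0.2106
  √(A²+B²)=0.4439;  θ2 = -1.4259+1.0764 ≈ -0.3495
φ3=240.0° → target in arm frame (-0.0224, -0.0978)
  e−x'=0.1824;  (l²−L²−(e−x')²−y'²−z²)/2L = 0.0213
  θ3 = atan2(B,A) + arccos(C/0.4756) = 0.3487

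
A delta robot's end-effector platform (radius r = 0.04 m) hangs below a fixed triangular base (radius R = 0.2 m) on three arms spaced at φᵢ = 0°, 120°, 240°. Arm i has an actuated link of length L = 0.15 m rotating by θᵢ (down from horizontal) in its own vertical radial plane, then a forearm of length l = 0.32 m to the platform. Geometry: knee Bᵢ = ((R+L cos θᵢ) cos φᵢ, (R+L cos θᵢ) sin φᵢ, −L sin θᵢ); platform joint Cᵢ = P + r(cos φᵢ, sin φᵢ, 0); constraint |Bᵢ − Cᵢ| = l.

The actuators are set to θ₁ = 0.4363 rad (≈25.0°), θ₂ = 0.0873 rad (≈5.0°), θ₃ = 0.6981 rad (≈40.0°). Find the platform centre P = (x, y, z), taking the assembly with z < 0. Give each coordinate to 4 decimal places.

(-0.0007, 0.0399, -0.1765)

φ1=0.0°: virtual centre (0.2959, 0.0000, -0.0634), radius l
φ2=120.0°: virtual centre (-0.1547, 0.2680, -0.0131), radius l
arm 3 at φ=240.0°: ρ3 = 0.2749;  S3 = (-0.1375, -0.2381, -0.0964)
subtract pairs → two planes through P
plane₁₂: -0.9013x+0.5359y+0.1006z = 0.0043
Cramer: x(z) = 0.0017+0.0140z;  y(z) = 0.0110-0.1642z
into |P−S₁|² = l²: 1.0272z² + 0.1149z + -0.0117 = 0;  Δ = 0.0613;  z = -0.1765 or 0.0646 → z<0 root = -0.1765
x = -0.0007, y = 0.0399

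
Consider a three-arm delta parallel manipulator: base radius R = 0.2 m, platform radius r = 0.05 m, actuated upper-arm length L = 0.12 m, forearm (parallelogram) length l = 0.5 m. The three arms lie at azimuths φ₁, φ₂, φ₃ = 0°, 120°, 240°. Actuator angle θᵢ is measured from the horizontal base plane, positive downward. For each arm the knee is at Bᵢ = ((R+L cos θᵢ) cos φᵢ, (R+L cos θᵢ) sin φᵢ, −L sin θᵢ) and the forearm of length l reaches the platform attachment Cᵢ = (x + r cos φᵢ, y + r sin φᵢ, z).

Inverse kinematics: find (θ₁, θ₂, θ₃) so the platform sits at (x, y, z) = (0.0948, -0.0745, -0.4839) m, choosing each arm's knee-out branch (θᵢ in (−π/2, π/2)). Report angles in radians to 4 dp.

arm 1 (φ=0.0°): x'=0.0948, y'=-0.0745
  A cos θ + B sin θ = C:  0.0552·cos θ + -0.4839·sin θ = -0.0298
  γ=atan2(-0.4839,0.0552)=-1.4572;  ψ=arccos(-0.0612)=1.6321;  θ1=γ+ψ≈0.1748
φ2=120.0° → target in arm frame (-0.1119, -0.0448)
  e−x'=0.2619;  (l²−L²−(e−x')²−y'²−z²)/2L = -0.2882
  √(A²+B²)=0.5502;  θ2 = -1.0747+2.1221 ≈ 1.0474
φ3=240.0° → target in arm frame (0.0171, 0.1193)
  A cos θ + B sin θ = C:  0.1329·cos θ + -0.4839·sin θ = -0.1269
  √(A²+B²)=0.5018;  θ3 = -1.3028+1.8265 ≈ 0.5237

θ₁ = 0.1748, θ₂ = 1.0474, θ₃ = 0.5237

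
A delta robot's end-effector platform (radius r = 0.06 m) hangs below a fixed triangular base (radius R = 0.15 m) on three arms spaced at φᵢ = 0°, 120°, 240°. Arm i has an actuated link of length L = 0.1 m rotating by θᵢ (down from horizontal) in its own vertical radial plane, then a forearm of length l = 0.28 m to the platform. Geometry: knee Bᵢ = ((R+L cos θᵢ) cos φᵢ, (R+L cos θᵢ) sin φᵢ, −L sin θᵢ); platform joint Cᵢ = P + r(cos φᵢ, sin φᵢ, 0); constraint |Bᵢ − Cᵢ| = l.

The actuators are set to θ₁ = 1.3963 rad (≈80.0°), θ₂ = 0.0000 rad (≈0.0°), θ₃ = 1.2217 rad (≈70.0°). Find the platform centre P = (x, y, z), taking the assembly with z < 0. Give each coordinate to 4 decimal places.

S1 = (0.1074·cos0.0°, 0.1074·sin0.0°, -0.0985) = (0.1074, 0.0000, -0.0985)
φ2=120.0°: virtual centre (-0.0950, 0.1645, 0.0000), radius l
arm 3 at φ=240.0°: e+L cos θ3 = 0.1242;  S3 = (-0.0621, -0.1076, -0.0940)
subtract pairs → two planes through P
[-0.4047 0.3291 0.1970]·P = 0.0149;  [-0.3389 -0.2151 0.0090]·P = 0.0030
Cramer: x(z) = -0.0211+0.2283z;  y(z) = 0.0192-0.3177z
into |P−S₁|² = l²: 1.1531z² + 0.1261z + -0.0518 = 0;  Δ = 0.2549;  z = -0.2736 or 0.1643 → z<0 root = -0.2736
x = -0.0836, y = 0.1061

(-0.0836, 0.1061, -0.2736)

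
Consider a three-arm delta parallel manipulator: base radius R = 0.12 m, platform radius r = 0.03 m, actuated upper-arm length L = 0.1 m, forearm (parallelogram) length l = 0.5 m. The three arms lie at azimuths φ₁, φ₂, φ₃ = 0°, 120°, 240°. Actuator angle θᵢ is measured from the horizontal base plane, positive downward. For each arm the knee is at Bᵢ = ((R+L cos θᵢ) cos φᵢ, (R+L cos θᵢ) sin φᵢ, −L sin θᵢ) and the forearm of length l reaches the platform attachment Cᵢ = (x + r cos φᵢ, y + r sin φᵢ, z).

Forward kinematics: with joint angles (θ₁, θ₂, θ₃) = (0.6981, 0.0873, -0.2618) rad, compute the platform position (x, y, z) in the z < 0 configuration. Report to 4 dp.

(-0.1360, -0.0486, -0.4593)

O1 = (0.1666·cos0.0°, 0.1666·sin0.0°, -0.0643) = (0.1666, 0.0000, -0.0643)
φ2=120.0°: virtual centre (-0.0948, 0.1642, -0.0087), radius l
arm 3 at φ=240.0°: ρ3 = 0.1866;  O3 = (-0.0933, -0.1616, 0.0259)
|O₂|²−|O₁|² = 0.0041;  |O₃|²−|O₁|² = 0.0036
plane₁₂: -0.5228x+0.3284y+0.1111z = 0.0041
det = 0.3397;  x = -0.0074+0.2801z,  y = 0.0008+0.1075z
quadratic in z: (1.0900)z²+(0.0313)z+(-0.2156)=0, √Δ=0.9700 → z ∈ {-0.4593, 0.4306}; z = -0.4593 (taking z<0)
x = -0.1360, y = -0.0486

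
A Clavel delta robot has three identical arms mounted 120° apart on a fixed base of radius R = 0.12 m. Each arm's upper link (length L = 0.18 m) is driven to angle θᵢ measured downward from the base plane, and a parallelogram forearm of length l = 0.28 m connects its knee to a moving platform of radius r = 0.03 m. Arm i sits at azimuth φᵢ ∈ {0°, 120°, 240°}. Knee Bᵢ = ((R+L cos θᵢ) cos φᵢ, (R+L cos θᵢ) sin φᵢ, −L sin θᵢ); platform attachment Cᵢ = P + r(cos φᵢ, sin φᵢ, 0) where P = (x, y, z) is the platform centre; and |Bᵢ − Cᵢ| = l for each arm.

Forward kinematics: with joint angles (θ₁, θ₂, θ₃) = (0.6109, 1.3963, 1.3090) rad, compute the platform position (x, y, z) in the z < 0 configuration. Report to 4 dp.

arm 1 at φ=0.0°: ρ1 = 0.2374;  O1 = (0.2374, 0.0000, -0.1032)
φ2=120.0°: virtual centre (-0.0606, 0.1050, -0.1773), radius l
arm 3 at φ=240.0°: ρ3 = 0.1366;  O3 = (-0.0683, -0.1183, -0.1739)
eliminate P² terms by subtracting sphere 1 from 2 and 3
[-0.5961 0.2100 -0.1480]·P = -0.0209;  [-0.6115 -0.2366 -0.1412]·P = -0.0182
Cramer: x(z) = 0.0325-0.2401z;  y(z) = -0.0073+0.0235z
quadratic in z: (1.0582)z²+(0.3045)z+(-0.0257)=0, √Δ=0.4489 → z ∈ {-0.3560, 0.0682}; z = -0.3560 (taking z<0)
x = 0.1180, y = -0.0157

(0.1180, -0.0157, -0.3560)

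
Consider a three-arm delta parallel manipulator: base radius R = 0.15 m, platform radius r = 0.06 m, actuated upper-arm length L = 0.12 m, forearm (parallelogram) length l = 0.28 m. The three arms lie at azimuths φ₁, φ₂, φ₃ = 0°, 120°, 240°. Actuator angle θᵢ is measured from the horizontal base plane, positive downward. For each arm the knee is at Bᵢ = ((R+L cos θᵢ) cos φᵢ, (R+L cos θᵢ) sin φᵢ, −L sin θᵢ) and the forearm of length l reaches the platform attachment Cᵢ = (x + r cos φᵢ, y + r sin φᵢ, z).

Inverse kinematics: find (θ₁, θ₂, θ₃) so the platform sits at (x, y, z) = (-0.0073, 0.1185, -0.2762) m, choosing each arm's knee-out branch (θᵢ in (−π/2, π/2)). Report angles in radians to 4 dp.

θ₁ = 0.8731, θ₂ = 0.1745, θ₃ = 1.3091

rotate P by −φ1: (-0.0073, 0.1185, -0.2762)
  A=0.0973, B=-0.2762, C=(l²−L²−A²−y'²−z²)/(2L)=-0.1491
  √(A²+B²)=0.2928;  θ1 = -1.2321+2.1052 ≈ 0.8731
rotate P by −φ2: (0.1063, -0.0529, -0.2762)
  A cos θ + B sin θ = C:  -0.0163·cos θ + -0.2762·sin θ = -0.0640
  θ2 = atan2(B,A) + arccos(C/0.2767) = 0.1745
rotate P by −φ3: (-0.0990, -0.0656, -0.2762)
  A=0.1890, B=-0.2762, C=(l²−L²−A²−y'²−z²)/(2L)=-0.2179
  θ3 = atan2(B,A) + arccos(C/0.3347) = 1.3091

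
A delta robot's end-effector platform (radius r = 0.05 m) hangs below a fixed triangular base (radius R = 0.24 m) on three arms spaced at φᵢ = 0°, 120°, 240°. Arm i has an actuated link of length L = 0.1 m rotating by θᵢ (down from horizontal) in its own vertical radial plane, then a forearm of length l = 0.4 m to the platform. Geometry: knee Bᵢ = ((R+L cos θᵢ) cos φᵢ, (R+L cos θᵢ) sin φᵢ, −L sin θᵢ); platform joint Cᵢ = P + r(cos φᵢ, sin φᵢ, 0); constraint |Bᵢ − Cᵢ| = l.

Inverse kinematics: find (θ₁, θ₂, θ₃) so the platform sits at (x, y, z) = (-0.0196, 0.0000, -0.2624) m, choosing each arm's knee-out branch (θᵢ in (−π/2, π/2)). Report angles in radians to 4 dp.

φ1=0.0° → target in arm frame (-0.0196, 0.0000)
  A cos θ + B sin θ = C:  0.2096·cos θ + -0.2624·sin θ = 0.1861
  θ1 = atan2(B,A) + arccos(C/0.3358) = 0.0868
φ2=120.0° → target in arm frame (0.0098, 0.0170)
  A cos θ + B sin θ = C:  0.1802·cos θ + -0.2624·sin θ = 0.2419
  θ2 = atan2(B,A) + arccos(C/0.3183) = -0.2616
arm 3 (φ=240.0°): x'=0.0098, y'=-0.0170
  A cos θ + B sin θ = C:  0.1802·cos θ + -0.2624·sin θ = 0.2419
  θ3 = atan2(B,A) + arccos(C/0.3183) = -0.2616

θ₁ = 0.0868, θ₂ = -0.2616, θ₃ = -0.2616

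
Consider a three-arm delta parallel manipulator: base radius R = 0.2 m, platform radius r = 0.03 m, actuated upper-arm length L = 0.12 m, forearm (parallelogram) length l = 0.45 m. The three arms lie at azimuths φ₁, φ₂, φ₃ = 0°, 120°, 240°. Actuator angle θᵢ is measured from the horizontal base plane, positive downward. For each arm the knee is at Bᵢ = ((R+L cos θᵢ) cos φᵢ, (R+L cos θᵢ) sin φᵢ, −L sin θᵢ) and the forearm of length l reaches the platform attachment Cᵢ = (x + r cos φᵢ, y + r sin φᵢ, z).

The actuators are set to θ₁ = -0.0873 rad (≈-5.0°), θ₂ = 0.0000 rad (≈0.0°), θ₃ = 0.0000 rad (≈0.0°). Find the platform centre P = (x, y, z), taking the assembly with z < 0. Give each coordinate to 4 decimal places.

(0.0080, 0.0000, -0.3406)

arm 1 at φ=0.0°: ρ1 = 0.2895;  S1 = (0.2895, 0.0000, 0.0105)
φ2=120.0°: virtual centre (-0.1450, 0.2511, 0.0000), radius l
φ3=240.0°: virtual centre (-0.1450, -0.2511, 0.0000), radius l
eliminate P² terms by subtracting sphere 1 from 2 and 3
linear system: -0.8691x+0.5023y = 0.0002−-0.0209z; -0.8691x+-0.5023y = 0.0002−-0.0209z
det = 0.8731;  x = -0.0002+-0.0241z,  y = 0.0000+0.0000z
into |P−S₁|² = l²: 1.0006z² + -0.0070z + -0.1185 = 0;  Δ = 0.4741;  z = -0.3406 or 0.3476 → z<0 root = -0.3406
x = 0.0080, y = 0.0000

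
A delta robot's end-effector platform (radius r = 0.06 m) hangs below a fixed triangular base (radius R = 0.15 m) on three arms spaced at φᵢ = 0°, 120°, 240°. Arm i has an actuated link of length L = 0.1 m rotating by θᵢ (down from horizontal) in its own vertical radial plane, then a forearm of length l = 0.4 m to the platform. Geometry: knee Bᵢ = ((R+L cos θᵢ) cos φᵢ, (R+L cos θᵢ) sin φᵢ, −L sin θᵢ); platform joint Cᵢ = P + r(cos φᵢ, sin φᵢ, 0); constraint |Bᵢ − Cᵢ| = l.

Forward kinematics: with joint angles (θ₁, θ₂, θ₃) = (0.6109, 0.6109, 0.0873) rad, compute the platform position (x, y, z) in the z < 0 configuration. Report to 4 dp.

(-0.0375, -0.0649, -0.3919)

φ1=0.0°: virtual centre (0.1719, 0.0000, -0.0574), radius l
arm 2 at φ=120.0°: e+L cos θ2 = 0.1719;  O2 = (-0.0860, 0.1489, -0.0574)
O3 = (0.1896·cos240.0°, 0.1896·sin240.0°, -0.0087) = (-0.0948, -0.1642, -0.0087)
|O₂|²−|O₁|² = 0.0000;  |O₃|²−|O₁|² = 0.0032
linear system: -0.5157x+0.2978y = 0.0000−0.0000z; -0.5334x+-0.3284y = 0.0032−0.0973z
Cramer: x(z) = -0.0029+0.0883z;  y(z) = -0.0050+0.1529z
sphere 1 gives Az²+Bz+C=0 with A=1.0312, B=0.0823, C=-0.1261;  B²−4AC=0.5270;  roots -0.3919, 0.3121;  negative root z = -0.3919
x = -0.0375, y = -0.0649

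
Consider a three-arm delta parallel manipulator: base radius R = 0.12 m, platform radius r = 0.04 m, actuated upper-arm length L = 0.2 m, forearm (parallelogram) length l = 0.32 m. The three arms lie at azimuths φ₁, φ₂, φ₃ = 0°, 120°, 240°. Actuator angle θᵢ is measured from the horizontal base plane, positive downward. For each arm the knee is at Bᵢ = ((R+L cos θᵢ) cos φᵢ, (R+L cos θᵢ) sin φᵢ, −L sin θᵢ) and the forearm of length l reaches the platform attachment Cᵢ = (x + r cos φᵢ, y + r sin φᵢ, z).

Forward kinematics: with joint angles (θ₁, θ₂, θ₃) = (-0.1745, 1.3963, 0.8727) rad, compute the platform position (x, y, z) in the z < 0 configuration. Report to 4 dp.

O1 = (0.2770·cos0.0°, 0.2770·sin0.0°, 0.0347) = (0.2770, 0.0000, 0.0347)
arm 2 at φ=120.0°: e+L cos θ2 = 0.1147;  O2 = (-0.0574, 0.0994, -0.1970)
arm 3 at φ=240.0°: e+L cos θ3 = 0.2086;  O3 = (-0.1043, -0.1806, -0.1532)
eliminate P² terms by subtracting sphere 1 from 2 and 3
plane₁₂: -0.6686x+0.1987y+-0.4634z = -0.0260
Cramer: x(z) = 0.0294-0.6159z;  y(z) = -0.0317+0.2595z
into |P−O₁|² = l²: 1.4466z² + 0.2190z + -0.0389 = 0;  Δ = 0.2730;  z = -0.2563 or 0.1049 → z<0 root = -0.2563
x = 0.1872, y = -0.0982

(0.1872, -0.0982, -0.2563)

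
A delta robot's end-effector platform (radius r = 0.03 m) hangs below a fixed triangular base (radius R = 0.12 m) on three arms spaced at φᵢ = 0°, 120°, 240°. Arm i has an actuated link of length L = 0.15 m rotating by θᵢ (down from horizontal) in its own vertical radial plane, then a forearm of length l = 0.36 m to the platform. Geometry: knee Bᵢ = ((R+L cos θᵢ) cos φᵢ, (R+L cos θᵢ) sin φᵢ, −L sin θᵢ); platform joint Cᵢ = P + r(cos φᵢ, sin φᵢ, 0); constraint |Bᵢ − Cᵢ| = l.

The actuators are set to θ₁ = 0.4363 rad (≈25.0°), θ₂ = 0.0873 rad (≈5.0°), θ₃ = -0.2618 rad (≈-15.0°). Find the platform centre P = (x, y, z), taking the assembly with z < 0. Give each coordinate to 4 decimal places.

(-0.0638, -0.0340, -0.2743)

arm 1 at φ=0.0°: (R−r)+L cos θ1 = 0.2259;  S1 = (0.2259, 0.0000, -0.0634)
φ2=120.0°: virtual centre (-0.1197, 0.2074, -0.0131), radius l
S3 = (0.2349·cos240.0°, 0.2349·sin240.0°, 0.0388) = (-0.1174, -0.2034, 0.0388)
subtract pairs → two planes through P
plane₁₂: -0.6913x+0.4147y+0.1006z = 0.0024
det = 0.5661;  x = -0.0029+0.2221z,  y = 0.0010+0.1276z
into |P−S₁|² = l²: 1.0656z² + 0.0254z + -0.0732 = 0;  Δ = 0.3126;  z = -0.2743 or 0.2505 → z<0 root = -0.2743
x = -0.0638, y = -0.0340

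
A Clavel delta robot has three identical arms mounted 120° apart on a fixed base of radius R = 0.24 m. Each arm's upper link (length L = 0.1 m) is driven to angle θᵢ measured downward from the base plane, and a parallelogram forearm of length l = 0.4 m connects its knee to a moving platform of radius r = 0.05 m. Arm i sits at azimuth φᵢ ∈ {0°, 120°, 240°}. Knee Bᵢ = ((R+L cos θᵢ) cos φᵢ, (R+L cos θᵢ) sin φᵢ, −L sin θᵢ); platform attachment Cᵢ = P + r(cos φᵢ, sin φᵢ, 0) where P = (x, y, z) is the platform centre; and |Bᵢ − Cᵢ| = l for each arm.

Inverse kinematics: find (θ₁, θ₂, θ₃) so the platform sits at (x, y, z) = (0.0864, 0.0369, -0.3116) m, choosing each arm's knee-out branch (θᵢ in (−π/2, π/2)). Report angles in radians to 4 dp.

arm 1 (φ=0.0°): x'=0.0864, y'=0.0369
  A cos θ + B sin θ = C:  0.1036·cos θ + -0.3116·sin θ = 0.2041
  √(A²+B²)=0.3284;  θ1 = -1.2498+0.9003 ≈ -0.3496
φ2=120.0° → target in arm frame (-0.0112, -0.0933)
  e−x'=0.2012;  (l²−L²−(e−x')²−y'²−z²)/2L = 0.0185
  θ2 = atan2(B,A) + arccos(C/0.3709) = 0.5235
arm 3 (φ=240.0°): x'=-0.0752, y'=0.0564
  A cos θ + B sin θ = C:  0.2652·cos θ + -0.3116·sin θ = -0.1029
  θ3 = atan2(B,A) + arccos(C/0.4091) = 0.9593

θ₁ = -0.3496, θ₂ = 0.5235, θ₃ = 0.9593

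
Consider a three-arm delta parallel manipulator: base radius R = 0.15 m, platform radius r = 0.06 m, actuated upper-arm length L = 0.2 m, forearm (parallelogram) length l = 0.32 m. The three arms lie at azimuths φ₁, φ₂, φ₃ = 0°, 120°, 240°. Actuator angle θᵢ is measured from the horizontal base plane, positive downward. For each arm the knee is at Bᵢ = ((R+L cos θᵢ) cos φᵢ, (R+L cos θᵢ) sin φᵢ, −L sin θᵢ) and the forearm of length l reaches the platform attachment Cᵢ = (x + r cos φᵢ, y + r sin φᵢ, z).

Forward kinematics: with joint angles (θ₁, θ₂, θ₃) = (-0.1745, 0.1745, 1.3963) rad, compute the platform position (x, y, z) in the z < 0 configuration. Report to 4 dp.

O1 = (0.2870·cos0.0°, 0.2870·sin0.0°, 0.0347) = (0.2870, 0.0000, 0.0347)
O2 = (0.2870·cos120.0°, 0.2870·sin120.0°, -0.0347) = (-0.1435, 0.2485, -0.0347)
arm 3 at φ=240.0°: (R−r)+L cos θ3 = 0.1247;  O3 = (-0.0624, -0.1080, -0.1970)
eliminate P² terms by subtracting sphere 1 from 2 and 3
plane₁₂: -0.8609x+0.4970y+-0.1389z = 0.0000
det = 0.5332;  x = 0.0272+-0.4882z,  y = 0.0471+-0.5661z
sphere 1 gives Az²+Bz+C=0 with A=1.5588, B=0.1308, C=-0.0315;  B²−4AC=0.2136;  roots -0.1902, 0.1063;  negative root z = -0.1902
x = 0.1201, y = 0.1548

(0.1201, 0.1548, -0.1902)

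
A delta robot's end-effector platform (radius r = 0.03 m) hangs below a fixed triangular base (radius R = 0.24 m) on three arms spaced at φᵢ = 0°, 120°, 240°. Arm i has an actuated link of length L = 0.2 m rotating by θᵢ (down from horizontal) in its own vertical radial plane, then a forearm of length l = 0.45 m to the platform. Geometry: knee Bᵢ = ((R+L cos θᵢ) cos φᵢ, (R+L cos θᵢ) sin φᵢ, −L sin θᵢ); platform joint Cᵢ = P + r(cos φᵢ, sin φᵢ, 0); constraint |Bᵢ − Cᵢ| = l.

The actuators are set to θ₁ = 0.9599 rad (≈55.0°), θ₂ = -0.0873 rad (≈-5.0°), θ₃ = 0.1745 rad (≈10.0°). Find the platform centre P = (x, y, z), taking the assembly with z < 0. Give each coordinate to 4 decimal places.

S1 = (0.3247·cos0.0°, 0.3247·sin0.0°, -0.1638) = (0.3247, 0.0000, -0.1638)
S2 = (0.4092·cos120.0°, 0.4092·sin120.0°, 0.0174) = (-0.2046, 0.3544, 0.0174)
arm 3 at φ=240.0°: (R−r)+L cos θ3 = 0.4070;  S3 = (-0.2035, -0.3524, -0.0347)
|S₂|²−|S₁|² = 0.0355;  |S₃|²−|S₁|² = 0.0345
plane₁₂: -1.0587x+0.7088y+0.3625z = 0.0355
det = 1.4950;  x = -0.0331+0.2933z,  y = 0.0006+-0.0733z
sphere 1 gives Az²+Bz+C=0 with A=1.0914, B=0.1176, C=-0.0476;  B²−4AC=0.2217;  roots -0.2696, 0.1618;  negative root z = -0.2696
x = -0.1122, y = 0.0204

(-0.1122, 0.0204, -0.2696)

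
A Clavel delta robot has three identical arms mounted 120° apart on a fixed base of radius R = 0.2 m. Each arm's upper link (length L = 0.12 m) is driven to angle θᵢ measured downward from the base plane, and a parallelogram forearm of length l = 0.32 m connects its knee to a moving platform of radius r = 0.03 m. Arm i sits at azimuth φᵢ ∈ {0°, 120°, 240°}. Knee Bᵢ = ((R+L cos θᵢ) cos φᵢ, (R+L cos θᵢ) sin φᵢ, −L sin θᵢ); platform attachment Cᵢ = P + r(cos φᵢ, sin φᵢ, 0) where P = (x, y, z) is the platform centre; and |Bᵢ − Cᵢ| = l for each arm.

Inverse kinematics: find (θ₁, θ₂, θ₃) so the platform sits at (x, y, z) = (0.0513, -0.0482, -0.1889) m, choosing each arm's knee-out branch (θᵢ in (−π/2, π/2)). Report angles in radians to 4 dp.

arm 1 (φ=0.0°): x'=0.0513, y'=-0.0482
  A=0.1187, B=-0.1889, C=(l²−L²−A²−y'²−z²)/(2L)=0.1496
  √(A²+B²)=0.2231;  θ1 = -1.0098+0.8358 ≈ -0.1739
rotate P by −φ2: (-0.0674, -0.0203, -0.1889)
  A=0.2374, B=-0.1889, C=(l²−L²−A²−y'²−z²)/(2L)=-0.0185
  θ2 = atan2(B,A) + arccos(C/0.3034) = 0.9598
φ3=240.0° → target in arm frame (0.0161, 0.0685)
  e−x'=0.1539;  (l²−L²−(e−x')²−y'²−z²)/2L = 0.0997
  √(A²+B²)=0.2437;  θ3 = -0.8871+1.1491 ≈ 0.2620

θ₁ = -0.1739, θ₂ = 0.9598, θ₃ = 0.2620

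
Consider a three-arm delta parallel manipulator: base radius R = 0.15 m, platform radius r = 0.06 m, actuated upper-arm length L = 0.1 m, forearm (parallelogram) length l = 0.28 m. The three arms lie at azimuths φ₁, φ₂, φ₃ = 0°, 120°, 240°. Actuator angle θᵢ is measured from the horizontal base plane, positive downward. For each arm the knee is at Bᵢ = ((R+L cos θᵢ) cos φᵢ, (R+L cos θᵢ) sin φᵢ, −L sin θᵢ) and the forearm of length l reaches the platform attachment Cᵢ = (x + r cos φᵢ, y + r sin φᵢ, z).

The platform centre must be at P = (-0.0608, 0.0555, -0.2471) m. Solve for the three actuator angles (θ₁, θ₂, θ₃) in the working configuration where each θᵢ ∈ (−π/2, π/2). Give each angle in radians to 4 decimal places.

θ₁ = 0.8728, θ₂ = -0.0869, θ₃ = 0.6110

arm 1 (φ=0.0°): x'=-0.0608, y'=0.0555
  A cos θ + B sin θ = C:  0.1508·cos θ + -0.2471·sin θ = -0.0924
  θ1 = atan2(B,A) + arccos(C/0.2895) = 0.8728
arm 2 (φ=120.0°): x'=0.0785, y'=0.0249
  A=0.0115, B=-0.2471, C=(l²−L²−A²−y'²−z²)/(2L)=0.0329
  √(A²+B²)=0.2474;  θ2 = -1.5241+1.4372 ≈ -0.0869
φ3=240.0° → target in arm frame (-0.0177, -0.0804)
  A cos θ + B sin θ = C:  0.1077·cos θ + -0.2471·sin θ = -0.0536
  γ=atan2(-0.2471,0.1077)=-1.1599;  ψ=arccos(-0.1988)=1.7709;  θ3=γ+ψ≈0.6110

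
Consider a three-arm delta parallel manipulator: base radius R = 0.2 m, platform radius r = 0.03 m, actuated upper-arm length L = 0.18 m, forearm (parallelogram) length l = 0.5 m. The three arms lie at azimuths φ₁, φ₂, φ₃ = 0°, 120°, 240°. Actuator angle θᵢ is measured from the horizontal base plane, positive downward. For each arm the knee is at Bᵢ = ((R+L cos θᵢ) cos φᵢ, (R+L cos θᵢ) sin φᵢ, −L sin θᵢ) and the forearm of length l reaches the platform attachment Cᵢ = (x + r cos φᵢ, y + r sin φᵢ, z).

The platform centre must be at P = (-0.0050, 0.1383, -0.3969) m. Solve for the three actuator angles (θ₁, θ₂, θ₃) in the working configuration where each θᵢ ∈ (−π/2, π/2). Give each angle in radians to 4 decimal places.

φ1=0.0° → target in arm frame (-0.0050, 0.1383)
  A=0.1750, B=-0.3969, C=(l²−L²−A²−y'²−z²)/(2L)=0.0287
  γ=atan2(-0.3969,0.1750)=-1.1555;  ψ=arccos(0.0661)=1.5047;  θ1=γ+ψ≈0.3491
arm 2 (φ=120.0°): x'=0.1223, y'=-0.0648
  e−x'=0.0477;  (l²−L²−(e−x')²−y'²−z²)/2L = 0.1489
  √(A²+B²)=0.3998;  θ2 = -1.4511+1.1892 ≈ -0.2619
rotate P by −φ3: (-0.1173, -0.0735, -0.3969)
  e−x'=0.2873;  (l²−L²−(e−x')²−y'²−z²)/2L = -0.0774
  √(A²+B²)=0.4900;  θ3 = -0.9443+1.7294 ≈ 0.7851

θ₁ = 0.3491, θ₂ = -0.2619, θ₃ = 0.7851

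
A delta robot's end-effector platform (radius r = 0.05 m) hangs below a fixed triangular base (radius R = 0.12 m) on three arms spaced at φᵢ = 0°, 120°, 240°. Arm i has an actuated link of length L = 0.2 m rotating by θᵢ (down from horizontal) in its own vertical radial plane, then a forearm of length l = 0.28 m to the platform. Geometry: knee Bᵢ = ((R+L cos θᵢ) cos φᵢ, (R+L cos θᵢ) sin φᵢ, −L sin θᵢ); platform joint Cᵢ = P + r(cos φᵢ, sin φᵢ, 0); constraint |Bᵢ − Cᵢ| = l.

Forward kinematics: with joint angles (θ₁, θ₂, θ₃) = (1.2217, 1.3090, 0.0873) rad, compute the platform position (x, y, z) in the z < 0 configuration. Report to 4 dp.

O1 = (0.1384·cos0.0°, 0.1384·sin0.0°, -0.1879) = (0.1384, 0.0000, -0.1879)
O2 = (0.1218·cos120.0°, 0.1218·sin120.0°, -0.1932) = (-0.0609, 0.1055, -0.1932)
arm 3 at φ=240.0°: e+L cos θ3 = 0.2692;  O3 = (-0.1346, -0.2332, -0.0174)
eliminate P² terms by subtracting sphere 1 from 2 and 3
[-0.3986 0.2109 -0.0105]·P = -0.0023;  [-0.5461 -0.4663 0.3410]·P = 0.0183
det = 0.3010;  x = -0.0092+0.2226z,  y = -0.0285+0.4705z
into |P−O₁|² = l²: 1.2710z² + 0.2833z + -0.0205 = 0;  Δ = 0.1844;  z = -0.2804 or 0.0575 → z<0 root = -0.2804
x = -0.0716, y = -0.1604

(-0.0716, -0.1604, -0.2804)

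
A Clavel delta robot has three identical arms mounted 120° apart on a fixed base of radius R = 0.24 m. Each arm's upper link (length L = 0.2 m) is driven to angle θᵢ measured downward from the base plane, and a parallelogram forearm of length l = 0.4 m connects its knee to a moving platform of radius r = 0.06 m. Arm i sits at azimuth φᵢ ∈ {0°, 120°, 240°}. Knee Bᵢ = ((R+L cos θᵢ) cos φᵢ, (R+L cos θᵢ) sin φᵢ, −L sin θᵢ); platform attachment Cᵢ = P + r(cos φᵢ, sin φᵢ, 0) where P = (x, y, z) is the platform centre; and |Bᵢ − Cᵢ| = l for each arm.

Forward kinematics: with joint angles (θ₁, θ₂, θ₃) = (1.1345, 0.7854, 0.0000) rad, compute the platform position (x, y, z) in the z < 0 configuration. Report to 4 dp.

O1 = (0.2645·cos0.0°, 0.2645·sin0.0°, -0.1813) = (0.2645, 0.0000, -0.1813)
O2 = (0.3214·cos120.0°, 0.3214·sin120.0°, -0.1414) = (-0.1607, 0.2784, -0.1414)
arm 3 at φ=240.0°: ρ3 = 0.3800;  O3 = (-0.1900, -0.3291, 0.0000)
eliminate P² terms by subtracting sphere 1 from 2 and 3
[-0.8505 0.5567 0.0797]·P = 0.0205;  [-0.9090 -0.6582 0.3625]·P = 0.0416
det = 1.0658;  x = -0.0344+0.2386z,  y = -0.0157+0.2213z
sphere 1 gives Az²+Bz+C=0 with A=1.1059, B=0.2130, C=-0.0376;  B²−4AC=0.2115;  roots -0.3042, 0.1117;  negative root z = -0.3042
x = -0.1069, y = -0.0830

(-0.1069, -0.0830, -0.3042)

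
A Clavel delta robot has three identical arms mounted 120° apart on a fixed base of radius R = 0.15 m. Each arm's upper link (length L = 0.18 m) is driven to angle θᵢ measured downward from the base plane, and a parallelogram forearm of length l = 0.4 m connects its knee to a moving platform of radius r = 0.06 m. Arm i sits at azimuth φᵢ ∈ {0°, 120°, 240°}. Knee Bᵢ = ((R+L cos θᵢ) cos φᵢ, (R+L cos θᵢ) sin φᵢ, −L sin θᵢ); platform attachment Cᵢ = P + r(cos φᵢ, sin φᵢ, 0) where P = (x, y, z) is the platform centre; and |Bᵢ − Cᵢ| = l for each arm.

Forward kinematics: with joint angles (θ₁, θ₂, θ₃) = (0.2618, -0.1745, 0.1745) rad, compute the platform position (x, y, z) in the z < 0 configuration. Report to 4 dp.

(-0.0368, 0.0415, -0.3072)

arm 1 at φ=0.0°: e+L cos θ1 = 0.2639;  centre 1 = (0.2639, 0.0000, -0.0466)
arm 2 at φ=120.0°: e+L cos θ2 = 0.2673;  centre 2 = (-0.1336, 0.2315, 0.0313)
arm 3 at φ=240.0°: e+L cos θ3 = 0.2673;  centre 3 = (-0.1336, -0.2315, -0.0313)
eliminate P² terms by subtracting sphere 1 from 2 and 3
plane₁₂: -0.7950x+0.4629y+0.1557z = 0.0006
Cramer: x(z) = -0.0008+0.1172z;  y(z) = 0.0000-0.1350z
sphere 1 gives Az²+Bz+C=0 with A=1.0320, B=0.0311, C=-0.0878;  B²−4AC=0.3634;  roots -0.3072, 0.2770;  negative root z = -0.3072
x = -0.0368, y = 0.0415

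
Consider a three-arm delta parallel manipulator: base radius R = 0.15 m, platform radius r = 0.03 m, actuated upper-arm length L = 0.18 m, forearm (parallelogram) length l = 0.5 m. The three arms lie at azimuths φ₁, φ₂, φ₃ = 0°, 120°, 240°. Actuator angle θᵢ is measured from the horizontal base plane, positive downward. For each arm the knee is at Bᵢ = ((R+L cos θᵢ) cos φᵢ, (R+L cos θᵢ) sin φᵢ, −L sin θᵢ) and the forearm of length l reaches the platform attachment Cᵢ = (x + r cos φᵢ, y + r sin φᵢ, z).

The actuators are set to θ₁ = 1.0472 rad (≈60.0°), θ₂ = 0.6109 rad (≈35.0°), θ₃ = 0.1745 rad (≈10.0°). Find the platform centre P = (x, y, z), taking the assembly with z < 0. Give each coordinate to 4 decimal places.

arm 1 at φ=0.0°: ρ1 = 0.2100;  S1 = (0.2100, 0.0000, -0.1559)
φ2=120.0°: virtual centre (-0.1337, 0.2316, -0.1032), radius l
φ3=240.0°: virtual centre (-0.1486, -0.2574, -0.0313), radius l
subtract pairs → two planes through P
[-0.6874 0.4632 0.1053]·P = 0.0138;  [-0.7173 -0.5149 0.2493]·P = 0.0209
Cramer: x(z) = -0.0245+0.2473z;  y(z) = -0.0066+0.1397z
quadratic in z: (1.0806)z²+(0.1940)z+(-0.1707)=0, √Δ=0.8806 → z ∈ {-0.4972, 0.3177}; z = -0.4972 (taking z<0)
x = -0.1474, y = -0.0760

(-0.1474, -0.0760, -0.4972)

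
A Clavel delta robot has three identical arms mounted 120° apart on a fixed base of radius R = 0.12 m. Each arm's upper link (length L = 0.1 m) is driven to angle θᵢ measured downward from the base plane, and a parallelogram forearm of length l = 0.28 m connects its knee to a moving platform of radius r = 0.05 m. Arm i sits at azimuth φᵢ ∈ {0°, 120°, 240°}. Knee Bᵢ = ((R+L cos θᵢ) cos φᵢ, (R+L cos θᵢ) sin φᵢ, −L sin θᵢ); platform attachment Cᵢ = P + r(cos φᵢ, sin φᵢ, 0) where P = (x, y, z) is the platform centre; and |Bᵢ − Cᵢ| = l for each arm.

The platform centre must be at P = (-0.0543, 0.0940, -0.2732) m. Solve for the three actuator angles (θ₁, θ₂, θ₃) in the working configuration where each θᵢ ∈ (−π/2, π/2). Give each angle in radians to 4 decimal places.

θ₁ = 0.9604, θ₂ = 0.0002, θ₃ = 0.9602

rotate P by −φ1: (-0.0543, 0.0940, -0.2732)
  A=0.1243, B=-0.2732, C=(l²−L²−A²−y'²−z²)/(2L)=-0.1526
  γ=atan2(-0.2732,0.1243)=-1.1438;  ψ=arccos(-0.5085)=2.1042;  θ1=γ+ψ≈0.9604
rotate P by −φ2: (0.1086, 0.0000, -0.2732)
  e−x'=-0.0386;  (l²−L²−(e−x')²−y'²−z²)/2L = -0.0386
  γ=atan2(-0.2732,-0.0386)=-1.7110;  ψ=arccos(-0.1400)=1.7112;  θ2=γ+ψ≈0.0002
φ3=240.0° → target in arm frame (-0.0543, -0.0940)
  A=0.1243, B=-0.2732, C=(l²−L²−A²−y'²−z²)/(2L)=-0.1526
  γ=atan2(-0.2732,0.1243)=-1.1439;  ψ=arccos(-0.5084)=2.1041;  θ3=γ+ψ≈0.9602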